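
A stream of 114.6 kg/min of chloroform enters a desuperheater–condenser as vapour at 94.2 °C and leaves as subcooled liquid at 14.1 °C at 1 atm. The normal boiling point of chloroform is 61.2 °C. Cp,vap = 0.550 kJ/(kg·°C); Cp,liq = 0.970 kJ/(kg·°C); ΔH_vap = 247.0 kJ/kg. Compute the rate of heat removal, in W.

Q_c = 594000 W

vapour 94.2→61.2 °C: -18.15 kJ/kg
condensation at 61.2 °C: -247 kJ/kg
liquid 61.2→14.1 °C: -45.687 kJ/kg
Δh = -18.15 + -247 + -45.687 = -310.84 kJ/kg
Q = ṁ·Δh = 114.6 kg/min × -310.84 kJ/kg = -35622 kJ/min
|Q| = 593.7 kW = 593700 W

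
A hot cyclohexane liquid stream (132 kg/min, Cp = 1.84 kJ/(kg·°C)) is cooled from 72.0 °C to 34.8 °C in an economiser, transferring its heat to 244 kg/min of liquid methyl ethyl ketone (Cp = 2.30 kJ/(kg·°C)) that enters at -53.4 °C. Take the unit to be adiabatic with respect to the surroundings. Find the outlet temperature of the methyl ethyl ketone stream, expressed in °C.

T_c,out = -37.3 °C

Heat released by hot stream: Q = 132 × 1.84 × (72.0 − 34.8) = 9035.1 kJ/min
Energy balance on cold side (adiabatic exchanger): Q = ṁ_c·Cp_c·(T_c,out − T_c,in)
T_c,out = -53.4 + 9035.1/(244 × 2.30) = -37.3 °C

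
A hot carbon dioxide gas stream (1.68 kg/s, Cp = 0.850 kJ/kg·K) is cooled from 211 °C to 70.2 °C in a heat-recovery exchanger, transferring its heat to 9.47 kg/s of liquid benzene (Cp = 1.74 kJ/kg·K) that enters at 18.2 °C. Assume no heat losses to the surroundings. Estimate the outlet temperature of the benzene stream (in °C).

Heat released by hot stream: Q = 1.68 × 0.850 × (211 − 70.2) = 201.06 kJ/s
Energy balance on cold side (adiabatic exchanger): Q = ṁ_c·Cp_c·(T_c,out − T_c,in)
T_c,out = 18.2 + 201.06/(9.47 × 1.74) = 30.402 °C

T_c,out = 30.4 °C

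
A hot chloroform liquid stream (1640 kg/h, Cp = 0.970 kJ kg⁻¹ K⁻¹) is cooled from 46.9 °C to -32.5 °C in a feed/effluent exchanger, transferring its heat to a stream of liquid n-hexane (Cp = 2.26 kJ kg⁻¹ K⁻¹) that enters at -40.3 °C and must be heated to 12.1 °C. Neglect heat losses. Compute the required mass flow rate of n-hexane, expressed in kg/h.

Heat released by hot stream: Q = 1640 × 0.970 × (46.9 − -32.5) = 126310 kJ/h
Energy balance on cold side (adiabatic exchanger): Q = ṁ_c·Cp_c·(T_c,out − T_c,in)
ṁ_c = 126310 / [2.26 × (12.1 − -40.3)] = 1066.6 kg/h

ṁ_c = 1070 kg/h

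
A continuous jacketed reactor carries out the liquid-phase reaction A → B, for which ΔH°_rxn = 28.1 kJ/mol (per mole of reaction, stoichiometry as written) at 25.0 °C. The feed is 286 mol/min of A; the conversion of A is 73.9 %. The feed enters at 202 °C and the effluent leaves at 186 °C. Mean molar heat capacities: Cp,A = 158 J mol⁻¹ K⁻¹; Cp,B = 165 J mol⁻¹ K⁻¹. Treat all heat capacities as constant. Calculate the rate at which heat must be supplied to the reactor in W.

Extent of reaction ξ = 0.739 × 286 = 211.35 mol/min
Reaction term: ξ·ΔH°_rxn = 211.35 × 28.1 = 5939 kJ/min
Sensible, feed 202→25 °C: -7998.3 kJ/min
Outlet flows (mol/min): A 74.646, B 211.35
Sensible, products 25→186 °C: 7513.5 kJ/min
Q = ΔH = 5454.2 kJ/min = 90.904 kW
Heat supplied = 90904 W

Q_in = 90900 W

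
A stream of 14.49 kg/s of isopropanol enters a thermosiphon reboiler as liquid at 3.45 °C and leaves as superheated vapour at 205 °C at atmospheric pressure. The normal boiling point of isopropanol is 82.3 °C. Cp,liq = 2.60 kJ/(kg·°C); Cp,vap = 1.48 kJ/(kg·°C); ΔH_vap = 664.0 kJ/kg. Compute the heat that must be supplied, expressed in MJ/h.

Q = 54800 MJ/h

liquid 3.45→82.3 °C: 205.01 kJ/kg
vaporisation at 82.3 °C: 664 kJ/kg
vapour 82.3→205 °C: 181.6 kJ/kg
Δh = 205.01 + 664 + 181.6 = 1050.6 kJ/kg
Q = ṁ·Δh = 14.49 kg/s × 1050.6 kJ/kg = 15223 kJ/s
|Q| = 15223 kW = 54804 MJ/h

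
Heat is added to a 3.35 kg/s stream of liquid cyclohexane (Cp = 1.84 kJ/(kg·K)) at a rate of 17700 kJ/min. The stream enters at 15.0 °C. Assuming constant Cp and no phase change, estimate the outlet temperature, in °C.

Q = 17700 kJ/min = 295 kJ/s
ΔT = Q/(ṁ·Cp) = 295/(3.35×1.84) = 47.859 K
T_out = 15.0 + 47.859 = 62.859 °C

T_out = 62.9 °C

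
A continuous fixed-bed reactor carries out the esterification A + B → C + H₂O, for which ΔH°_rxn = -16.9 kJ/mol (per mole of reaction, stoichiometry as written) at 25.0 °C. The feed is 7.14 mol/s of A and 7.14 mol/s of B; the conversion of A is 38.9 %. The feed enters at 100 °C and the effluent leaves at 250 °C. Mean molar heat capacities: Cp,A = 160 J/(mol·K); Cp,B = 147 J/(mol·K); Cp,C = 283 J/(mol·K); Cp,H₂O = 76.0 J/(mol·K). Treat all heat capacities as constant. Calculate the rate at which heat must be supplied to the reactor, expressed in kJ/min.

Extent of reaction ξ = 0.389 × 7.14 = 2.7775 mol/s
Reaction term: ξ·ΔH°_rxn = 2.7775 × -16.9 = -46.939 kJ/s
Sensible, feed 100→25 °C: -164.4 kJ/s
Outlet flows (mol/s): A 4.3625, B 4.3625, C 2.7775, H₂O 2.7775
Sensible, products 25→250 °C: 525.69 kJ/s
Q = ΔH = 314.35 kJ/s = 314.35 kW
Heat supplied = 18861 kJ/min

Q_in = 18900 kJ/min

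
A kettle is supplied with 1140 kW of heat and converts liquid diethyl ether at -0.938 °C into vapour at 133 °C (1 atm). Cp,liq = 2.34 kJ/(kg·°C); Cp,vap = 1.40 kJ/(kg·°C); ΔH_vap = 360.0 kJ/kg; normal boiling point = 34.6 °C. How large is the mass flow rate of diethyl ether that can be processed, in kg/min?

Δh = 2.34×(34.6−-0.938) + 360.0 + 1.40×(133−34.6) = 580.92 kJ/kg
Q = 1140 kW = 1140 kJ/s = 68400 kJ/min
ṁ = Q/Δh = 68400 / 580.92 = 117.74 kg/min

ṁ = 118 kg/min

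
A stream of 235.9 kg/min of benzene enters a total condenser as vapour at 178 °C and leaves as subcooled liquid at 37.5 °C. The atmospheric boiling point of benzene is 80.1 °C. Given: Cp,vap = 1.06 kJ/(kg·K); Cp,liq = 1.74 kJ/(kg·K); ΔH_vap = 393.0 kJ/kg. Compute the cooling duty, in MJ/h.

Q_c = 8080 MJ/h

vapour 178→80.1 °C: -103.77 kJ/kg
condensation at 80.1 °C: -393 kJ/kg
liquid 80.1→37.5 °C: -74.124 kJ/kg
Δh = -103.77 + -393 + -74.124 = -570.9 kJ/kg
Q = ṁ·Δh = 235.9 kg/min × -570.9 kJ/kg = -134670 kJ/min
|Q| = 2244.6 kW = 8080.5 MJ/h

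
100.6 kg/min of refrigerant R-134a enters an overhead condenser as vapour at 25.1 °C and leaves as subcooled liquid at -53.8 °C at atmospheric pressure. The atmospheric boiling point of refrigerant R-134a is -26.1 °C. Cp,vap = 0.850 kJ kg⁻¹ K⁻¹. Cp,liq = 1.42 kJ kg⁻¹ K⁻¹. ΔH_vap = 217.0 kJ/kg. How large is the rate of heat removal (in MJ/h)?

Q_c = 1810 MJ/h

vapour 25.1→-26.1 °C: -43.52 kJ/kg
condensation at -26.1 °C: -217 kJ/kg
liquid -26.1→-53.8 °C: -39.334 kJ/kg
Δh = -43.52 + -217 + -39.334 = -299.85 kJ/kg
Q = ṁ·Δh = 100.6 kg/min × -299.85 kJ/kg = -30165 kJ/min
|Q| = 502.76 kW = 1809.9 MJ/h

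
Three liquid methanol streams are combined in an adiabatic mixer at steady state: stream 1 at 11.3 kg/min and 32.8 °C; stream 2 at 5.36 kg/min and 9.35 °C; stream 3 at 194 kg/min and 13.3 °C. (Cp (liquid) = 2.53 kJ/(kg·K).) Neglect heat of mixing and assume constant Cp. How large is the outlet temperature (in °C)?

T_out = 14.2 °C

No heat crosses the boundary, so H_out = H_in.
T_out = Σ ṁᵢCp,ᵢTᵢ / Σ ṁᵢCp,ᵢ
      = 7592.4 / 532.97 = 14.245 °C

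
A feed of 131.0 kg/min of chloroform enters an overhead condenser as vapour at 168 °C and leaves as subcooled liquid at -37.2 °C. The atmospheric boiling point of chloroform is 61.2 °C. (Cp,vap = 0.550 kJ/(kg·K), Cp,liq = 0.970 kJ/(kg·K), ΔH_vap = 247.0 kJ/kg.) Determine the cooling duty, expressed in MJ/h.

Q_c = 3150 MJ/h

vapour 168→61.2 °C: -58.74 kJ/kg
condensation at 61.2 °C: -247 kJ/kg
liquid 61.2→-37.2 °C: -95.448 kJ/kg
Δh = -58.74 + -247 + -95.448 = -401.19 kJ/kg
Q = ṁ·Δh = 131.0 kg/min × -401.19 kJ/kg = -52556 kJ/min
|Q| = 875.93 kW = 3153.3 MJ/h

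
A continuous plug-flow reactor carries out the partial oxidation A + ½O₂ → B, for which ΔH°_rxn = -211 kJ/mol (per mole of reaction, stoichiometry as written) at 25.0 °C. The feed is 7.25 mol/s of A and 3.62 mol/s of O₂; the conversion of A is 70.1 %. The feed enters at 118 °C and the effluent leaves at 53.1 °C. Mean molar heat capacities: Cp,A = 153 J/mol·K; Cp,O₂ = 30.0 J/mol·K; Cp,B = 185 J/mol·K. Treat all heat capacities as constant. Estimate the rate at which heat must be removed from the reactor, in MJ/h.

Q_out = 4140 MJ/h

Extent of reaction ξ = 0.701 × 7.25 = 5.0822 mol/s
Reaction term: ξ·ΔH°_rxn = 5.0822 × -211 = -1072.4 kJ/s
Sensible, feed 118→25 °C: -113.26 kJ/s
Outlet flows (mol/s): A 2.1678, O₂ 1.0789, B 5.0822
Sensible, products 25→53.1 °C: 36.649 kJ/s
Q = ΔH = -1149 kJ/s = -1149 kW
Heat removed = 4136.3 MJ/h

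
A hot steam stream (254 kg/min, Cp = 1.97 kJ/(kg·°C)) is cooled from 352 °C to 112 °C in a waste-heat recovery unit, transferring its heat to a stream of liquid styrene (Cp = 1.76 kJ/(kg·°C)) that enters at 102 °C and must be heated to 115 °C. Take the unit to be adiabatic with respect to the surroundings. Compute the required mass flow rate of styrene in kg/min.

Heat released by hot stream: Q = 254 × 1.97 × (352 − 112) = 120090 kJ/min
Energy balance on cold side (adiabatic exchanger): Q = ṁ_c·Cp_c·(T_c,out − T_c,in)
ṁ_c = 120090 / [1.76 × (115 − 102)] = 5248.7 kg/min

ṁ_c = 5250 kg/min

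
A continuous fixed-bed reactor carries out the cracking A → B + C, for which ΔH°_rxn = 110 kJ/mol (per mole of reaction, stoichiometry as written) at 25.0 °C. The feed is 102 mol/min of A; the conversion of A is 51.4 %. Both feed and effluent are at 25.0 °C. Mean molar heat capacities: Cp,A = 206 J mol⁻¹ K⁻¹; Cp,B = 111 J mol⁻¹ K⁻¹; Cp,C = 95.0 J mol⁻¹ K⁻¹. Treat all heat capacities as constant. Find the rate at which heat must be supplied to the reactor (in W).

Extent of reaction ξ = 0.514 × 102 = 52.428 mol/min
Reaction term: ξ·ΔH°_rxn = 52.428 × 110 = 5767.1 kJ/min
Q = ΔH = 5767.1 kJ/min = 96.118 kW
Heat supplied = 96118 W

Q_in = 96100 W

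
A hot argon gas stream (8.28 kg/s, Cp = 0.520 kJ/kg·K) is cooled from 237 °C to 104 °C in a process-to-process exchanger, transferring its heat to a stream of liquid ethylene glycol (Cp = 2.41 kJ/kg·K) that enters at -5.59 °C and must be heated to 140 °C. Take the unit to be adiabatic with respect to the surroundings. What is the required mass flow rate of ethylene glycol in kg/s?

Heat released by hot stream: Q = 8.28 × 0.520 × (237 − 104) = 572.64 kJ/s
Energy balance on cold side (adiabatic exchanger): Q = ṁ_c·Cp_c·(T_c,out − T_c,in)
ṁ_c = 572.64 / [2.41 × (140 − -5.59)] = 1.6321 kg/s

ṁ_c = 1.63 kg/s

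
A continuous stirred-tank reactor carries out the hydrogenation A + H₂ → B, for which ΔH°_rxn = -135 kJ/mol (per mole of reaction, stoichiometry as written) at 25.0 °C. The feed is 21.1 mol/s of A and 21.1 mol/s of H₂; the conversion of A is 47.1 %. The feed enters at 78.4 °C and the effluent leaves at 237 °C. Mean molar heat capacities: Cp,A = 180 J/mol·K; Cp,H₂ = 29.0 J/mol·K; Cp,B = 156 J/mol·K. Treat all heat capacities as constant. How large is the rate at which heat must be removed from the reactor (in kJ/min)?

Extent of reaction ξ = 0.471 × 21.1 = 9.9381 mol/s
Reaction term: ξ·ΔH°_rxn = 9.9381 × -135 = -1341.6 kJ/s
Sensible, feed 78.4→25 °C: -235.49 kJ/s
Outlet flows (mol/s): A 11.162, H₂ 11.162, B 9.9381
Sensible, products 25→237 °C: 823.23 kJ/s
Q = ΔH = -753.9 kJ/s = -753.9 kW
Heat removed = 45234 kJ/min

Q_out = 45200 kJ/min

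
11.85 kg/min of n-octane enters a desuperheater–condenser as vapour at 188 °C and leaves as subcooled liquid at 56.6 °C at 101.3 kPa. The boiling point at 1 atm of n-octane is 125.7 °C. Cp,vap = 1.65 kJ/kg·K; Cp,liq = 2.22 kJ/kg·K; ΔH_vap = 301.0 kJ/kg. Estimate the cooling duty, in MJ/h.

vapour 188→125.7 °C: -102.79 kJ/kg
condensation at 125.7 °C: -301 kJ/kg
liquid 125.7→56.6 °C: -153.4 kJ/kg
Δh = -102.79 + -301 + -153.4 = -557.2 kJ/kg
Q = ṁ·Δh = 11.85 kg/min × -557.2 kJ/kg = -6602.8 kJ/min
|Q| = 110.05 kW = 396.17 MJ/h

Q_c = 396 MJ/h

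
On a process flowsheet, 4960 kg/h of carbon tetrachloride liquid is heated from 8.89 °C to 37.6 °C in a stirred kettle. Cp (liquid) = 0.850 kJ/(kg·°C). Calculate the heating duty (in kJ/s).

Q = 33.6 kJ/s

Q = ṁ·Cp·ΔT = 4960 × 0.850 × (37.6 − 8.89) = 121040 kJ/h
Converting: 121040 / 3600 s = 33.623 kW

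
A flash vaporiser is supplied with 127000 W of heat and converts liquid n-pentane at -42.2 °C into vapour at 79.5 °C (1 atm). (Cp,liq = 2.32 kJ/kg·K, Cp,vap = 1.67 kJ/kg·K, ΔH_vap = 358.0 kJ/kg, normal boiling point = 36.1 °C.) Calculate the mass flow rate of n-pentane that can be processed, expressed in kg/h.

ṁ = 747 kg/h

Δh = 2.32×(36.1−-42.2) + 358.0 + 1.67×(79.5−36.1) = 612.13 kJ/kg
Q = 127000 W = 127 kJ/s = 457200 kJ/h
ṁ = Q/Δh = 457200 / 612.13 = 746.9 kg/h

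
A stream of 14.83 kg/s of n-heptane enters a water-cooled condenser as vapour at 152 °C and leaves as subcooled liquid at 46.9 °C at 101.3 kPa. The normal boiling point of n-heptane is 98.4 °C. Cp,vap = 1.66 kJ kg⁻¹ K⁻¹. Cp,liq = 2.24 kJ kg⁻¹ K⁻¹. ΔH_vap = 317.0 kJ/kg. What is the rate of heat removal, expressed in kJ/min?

Q_c = 464000 kJ/min

vapour 152→98.4 °C: -88.976 kJ/kg
condensation at 98.4 °C: -317 kJ/kg
liquid 98.4→46.9 °C: -115.36 kJ/kg
Δh = -88.976 + -317 + -115.36 = -521.34 kJ/kg
Q = ṁ·Δh = 14.83 kg/s × -521.34 kJ/kg = -7731.4 kJ/s
|Q| = 7731.4 kW = 463880 kJ/min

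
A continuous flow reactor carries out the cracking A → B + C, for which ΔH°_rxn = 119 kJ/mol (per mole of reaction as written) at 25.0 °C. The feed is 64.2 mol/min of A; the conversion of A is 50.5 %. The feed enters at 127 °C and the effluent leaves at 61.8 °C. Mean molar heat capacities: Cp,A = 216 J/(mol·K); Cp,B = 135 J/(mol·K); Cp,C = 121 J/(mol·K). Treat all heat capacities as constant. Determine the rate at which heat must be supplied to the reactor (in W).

Q_in = 50000 W

Extent of reaction ξ = 0.505 × 64.2 = 32.421 mol/min
Reaction term: ξ·ΔH°_rxn = 32.421 × 119 = 3858.1 kJ/min
Sensible, feed 127→25 °C: -1414.5 kJ/min
Outlet flows (mol/min): A 31.779, B 32.421, C 32.421
Sensible, products 25→61.8 °C: 558.04 kJ/min
Q = ΔH = 3001.7 kJ/min = 50.028 kW
Heat supplied = 50028 W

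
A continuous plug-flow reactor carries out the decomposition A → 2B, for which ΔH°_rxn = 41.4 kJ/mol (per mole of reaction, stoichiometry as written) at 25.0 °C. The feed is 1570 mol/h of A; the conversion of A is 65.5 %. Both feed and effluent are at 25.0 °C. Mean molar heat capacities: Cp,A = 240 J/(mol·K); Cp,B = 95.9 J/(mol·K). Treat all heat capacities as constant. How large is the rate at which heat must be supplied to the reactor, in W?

Extent of reaction ξ = 0.655 × 1570 = 1028.4 mol/h
Reaction term: ξ·ΔH°_rxn = 1028.4 × 41.4 = 42574 kJ/h
Q = ΔH = 42574 kJ/h = 11.826 kW
Heat supplied = 11826 W

Q_in = 11800 W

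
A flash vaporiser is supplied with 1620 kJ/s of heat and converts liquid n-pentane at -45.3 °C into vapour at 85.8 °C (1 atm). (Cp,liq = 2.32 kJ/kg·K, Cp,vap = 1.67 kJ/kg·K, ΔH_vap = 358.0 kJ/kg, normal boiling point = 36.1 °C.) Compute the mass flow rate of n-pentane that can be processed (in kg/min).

Δh = 2.32×(36.1−-45.3) + 358.0 + 1.67×(85.8−36.1) = 629.85 kJ/kg
Q = 1620 kJ/s = 1620 kJ/s = 97200 kJ/min
ṁ = Q/Δh = 97200 / 629.85 = 154.32 kg/min

ṁ = 154 kg/min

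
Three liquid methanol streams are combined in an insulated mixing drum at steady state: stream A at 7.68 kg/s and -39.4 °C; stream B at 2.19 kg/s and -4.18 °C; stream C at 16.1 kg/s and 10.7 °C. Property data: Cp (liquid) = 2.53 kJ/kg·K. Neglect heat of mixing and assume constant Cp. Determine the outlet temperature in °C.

No heat crosses the boundary, so H_out = H_in.
Σ ṁᵢCp,ᵢTᵢ = 7.68×2.53×-39.4 + 2.19×2.53×-4.18 + 16.1×2.53×10.7 = -352.87
Σ ṁᵢCp,ᵢ = 7.68×2.53 + 2.19×2.53 + 16.1×2.53 = 65.704
T_out = -352.87 / 65.704 = -5.3707 °C

T_out = -5.37 °C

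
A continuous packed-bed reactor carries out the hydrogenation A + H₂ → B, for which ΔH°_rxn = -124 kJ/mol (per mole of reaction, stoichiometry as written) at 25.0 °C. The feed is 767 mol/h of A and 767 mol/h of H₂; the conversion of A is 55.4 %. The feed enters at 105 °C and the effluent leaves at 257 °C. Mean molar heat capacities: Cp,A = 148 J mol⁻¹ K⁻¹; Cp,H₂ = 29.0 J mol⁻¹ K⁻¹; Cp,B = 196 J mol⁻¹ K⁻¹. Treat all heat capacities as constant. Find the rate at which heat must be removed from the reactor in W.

Extent of reaction ξ = 0.554 × 767 = 424.92 mol/h
Reaction term: ξ·ΔH°_rxn = 424.92 × -124 = -52690 kJ/h
Sensible, feed 105→25 °C: -10861 kJ/h
Outlet flows (mol/h): A 342.08, H₂ 342.08, B 424.92
Sensible, products 25→257 °C: 33369 kJ/h
Q = ΔH = -30181 kJ/h = -8.3837 kW
Heat removed = 8383.7 W

Q_out = 8380 W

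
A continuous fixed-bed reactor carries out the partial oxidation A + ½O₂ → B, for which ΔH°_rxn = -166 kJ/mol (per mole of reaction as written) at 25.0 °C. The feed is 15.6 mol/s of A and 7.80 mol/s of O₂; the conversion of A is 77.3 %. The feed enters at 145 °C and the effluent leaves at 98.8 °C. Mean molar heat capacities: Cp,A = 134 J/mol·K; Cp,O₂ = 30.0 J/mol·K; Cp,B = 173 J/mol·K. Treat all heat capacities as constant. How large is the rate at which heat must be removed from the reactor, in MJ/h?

Q_out = 7520 MJ/h

Extent of reaction ξ = 0.773 × 15.6 = 12.059 mol/s
Reaction term: ξ·ΔH°_rxn = 12.059 × -166 = -2001.8 kJ/s
Sensible, feed 145→25 °C: -278.93 kJ/s
Outlet flows (mol/s): A 3.5412, O₂ 1.7706, B 12.059
Sensible, products 25→98.8 °C: 192.9 kJ/s
Q = ΔH = -2087.8 kJ/s = -2087.8 kW
Heat removed = 7516 MJ/h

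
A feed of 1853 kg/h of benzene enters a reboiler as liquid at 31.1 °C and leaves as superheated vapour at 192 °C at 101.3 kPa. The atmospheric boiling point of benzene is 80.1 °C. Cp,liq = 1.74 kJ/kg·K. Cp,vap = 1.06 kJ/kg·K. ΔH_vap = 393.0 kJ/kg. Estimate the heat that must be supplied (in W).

liquid 31.1→80.1 °C: 85.26 kJ/kg
vaporisation at 80.1 °C: 393 kJ/kg
vapour 80.1→192 °C: 118.61 kJ/kg
Δh = 85.26 + 393 + 118.61 = 596.87 kJ/kg
Q = ṁ·Δh = 1853 kg/h × 596.87 kJ/kg = 1.106e+06 kJ/h
|Q| = 307.22 kW = 307220 W

Q = 307000 W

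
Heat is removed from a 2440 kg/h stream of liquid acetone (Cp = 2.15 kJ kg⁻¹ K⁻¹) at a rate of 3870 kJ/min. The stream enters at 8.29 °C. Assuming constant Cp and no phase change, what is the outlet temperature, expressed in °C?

T_out = -36.0 °C

Q = 3870 kJ/min = 232200 kJ/h
ΔT = Q/(ṁ·Cp) = 232200/(2440×2.15) = 44.262 K
T_out = 8.29 − 44.262 = -35.972 °C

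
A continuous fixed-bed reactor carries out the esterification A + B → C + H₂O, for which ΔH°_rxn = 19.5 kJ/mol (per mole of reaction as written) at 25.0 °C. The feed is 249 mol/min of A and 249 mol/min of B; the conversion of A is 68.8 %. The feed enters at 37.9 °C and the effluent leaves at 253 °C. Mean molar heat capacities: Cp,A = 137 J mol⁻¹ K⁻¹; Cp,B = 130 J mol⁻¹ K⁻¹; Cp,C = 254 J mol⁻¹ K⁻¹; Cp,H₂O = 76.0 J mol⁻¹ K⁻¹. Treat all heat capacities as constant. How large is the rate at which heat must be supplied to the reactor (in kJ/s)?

Extent of reaction ξ = 0.688 × 249 = 171.31 mol/min
Reaction term: ξ·ΔH°_rxn = 171.31 × 19.5 = 3340.6 kJ/min
Sensible, feed 37.9→25 °C: -857.63 kJ/min
Outlet flows (mol/min): A 77.688, B 77.688, C 171.31, H₂O 171.31
Sensible, products 25→253 °C: 17619 kJ/min
Q = ΔH = 20102 kJ/min = 335.03 kW
Heat supplied = 335.03 kJ/s

Q_in = 335 kJ/s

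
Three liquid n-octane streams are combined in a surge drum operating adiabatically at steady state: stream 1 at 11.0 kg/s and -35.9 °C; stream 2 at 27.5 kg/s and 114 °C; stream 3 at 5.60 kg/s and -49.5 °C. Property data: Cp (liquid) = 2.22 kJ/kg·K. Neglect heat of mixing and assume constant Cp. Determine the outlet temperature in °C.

No heat crosses the boundary, so H_out = H_in.
T_out = Σ ṁᵢCp,ᵢTᵢ / Σ ṁᵢCp,ᵢ
      = 5467.6 / 97.902 = 55.848 °C

T_out = 55.8 °C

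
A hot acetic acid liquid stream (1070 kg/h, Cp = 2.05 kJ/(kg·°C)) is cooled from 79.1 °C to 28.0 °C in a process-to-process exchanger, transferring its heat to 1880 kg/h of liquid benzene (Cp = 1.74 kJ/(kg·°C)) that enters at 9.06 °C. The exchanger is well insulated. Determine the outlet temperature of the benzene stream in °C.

T_c,out = 43.3 °C

Heat released by hot stream: Q = 1070 × 2.05 × (79.1 − 28.0) = 112090 kJ/h
Energy balance on cold side (adiabatic exchanger): Q = ṁ_c·Cp_c·(T_c,out − T_c,in)
T_c,out = 9.06 + 112090/(1880 × 1.74) = 43.325 °C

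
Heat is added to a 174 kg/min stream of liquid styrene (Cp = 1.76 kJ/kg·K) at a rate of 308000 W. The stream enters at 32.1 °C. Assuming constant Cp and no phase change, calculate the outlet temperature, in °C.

T_out = 92.4 °C

Q = 308000 W = 18480 kJ/min
ΔT = Q/(ṁ·Cp) = 18480/(174×1.76) = 60.345 K
T_out = 32.1 + 60.345 = 92.445 °C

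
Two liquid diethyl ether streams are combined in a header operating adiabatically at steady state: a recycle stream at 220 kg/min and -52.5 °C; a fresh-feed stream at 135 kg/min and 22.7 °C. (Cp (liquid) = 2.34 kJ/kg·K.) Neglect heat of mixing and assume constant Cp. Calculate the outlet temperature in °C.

T_out = -23.9 °C

Adiabatic, steady state ⇒ Σ ṁᵢCp,ᵢ(T_out − Tᵢ) = 0
Σ ṁᵢCp,ᵢTᵢ = 220×2.34×-52.5 + 135×2.34×22.7 = -19856
Σ ṁᵢCp,ᵢ = 220×2.34 + 135×2.34 = 830.7
T_out = -19856 / 830.7 = -23.903 °C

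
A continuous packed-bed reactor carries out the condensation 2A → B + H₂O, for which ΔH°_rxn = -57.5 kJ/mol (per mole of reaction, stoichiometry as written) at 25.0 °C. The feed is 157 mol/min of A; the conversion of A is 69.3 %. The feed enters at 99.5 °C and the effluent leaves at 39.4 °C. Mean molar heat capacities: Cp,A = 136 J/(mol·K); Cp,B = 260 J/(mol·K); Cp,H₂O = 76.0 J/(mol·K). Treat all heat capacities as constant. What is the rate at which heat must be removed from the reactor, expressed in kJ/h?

Q_out = 262000 kJ/h

Extent of reaction ξ = 0.693 × 157 / 2 = 54.4 mol/min
Reaction term: ξ·ΔH°_rxn = 54.4 × -57.5 = -3128 kJ/min
Sensible, feed 99.5→25 °C: -1590.7 kJ/min
Outlet flows (mol/min): A 48.199, B 54.4, H₂O 54.4
Sensible, products 25→39.4 °C: 357.6 kJ/min
Q = ΔH = -4361.1 kJ/min = -72.686 kW
Heat removed = 261670 kJ/h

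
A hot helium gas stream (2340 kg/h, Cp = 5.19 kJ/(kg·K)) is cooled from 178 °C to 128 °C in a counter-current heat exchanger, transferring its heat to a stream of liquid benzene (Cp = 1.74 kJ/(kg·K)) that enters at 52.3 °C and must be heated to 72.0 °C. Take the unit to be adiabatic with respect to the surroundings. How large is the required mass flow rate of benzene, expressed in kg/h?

Heat released by hot stream: Q = 2340 × 5.19 × (178 − 128) = 607230 kJ/h
Energy balance on cold side (adiabatic exchanger): Q = ṁ_c·Cp_c·(T_c,out − T_c,in)
ṁ_c = 607230 / [1.74 × (72.0 − 52.3)] = 17715 kg/h

ṁ_c = 17700 kg/h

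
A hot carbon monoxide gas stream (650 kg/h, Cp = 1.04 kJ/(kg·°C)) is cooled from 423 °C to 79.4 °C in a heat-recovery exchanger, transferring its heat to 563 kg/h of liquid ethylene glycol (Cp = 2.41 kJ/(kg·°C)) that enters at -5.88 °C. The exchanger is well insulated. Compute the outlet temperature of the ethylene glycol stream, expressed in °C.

T_c,out = 165 °C

Heat released by hot stream: Q = 650 × 1.04 × (423 − 79.4) = 232270 kJ/h
Energy balance on cold side (adiabatic exchanger): Q = ṁ_c·Cp_c·(T_c,out − T_c,in)
T_c,out = -5.88 + 232270/(563 × 2.41) = 165.31 °C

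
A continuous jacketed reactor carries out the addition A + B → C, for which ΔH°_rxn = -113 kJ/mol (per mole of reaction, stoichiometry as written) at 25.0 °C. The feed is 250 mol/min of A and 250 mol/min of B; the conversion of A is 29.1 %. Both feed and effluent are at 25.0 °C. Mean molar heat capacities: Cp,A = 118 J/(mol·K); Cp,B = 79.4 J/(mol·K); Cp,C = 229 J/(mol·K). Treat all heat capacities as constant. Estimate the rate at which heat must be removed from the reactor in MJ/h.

Extent of reaction ξ = 0.291 × 250 = 72.75 mol/min
Reaction term: ξ·ΔH°_rxn = 72.75 × -113 = -8220.8 kJ/min
Q = ΔH = -8220.8 kJ/min = -137.01 kW
Heat removed = 493.24 MJ/h

Q_out = 493 MJ/h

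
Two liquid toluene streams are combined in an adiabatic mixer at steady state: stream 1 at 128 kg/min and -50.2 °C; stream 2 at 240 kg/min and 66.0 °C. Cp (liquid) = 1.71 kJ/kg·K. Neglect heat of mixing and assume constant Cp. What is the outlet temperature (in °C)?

No heat crosses the boundary, so H_out = H_in.
Σ ṁᵢCp,ᵢTᵢ = 128×1.71×-50.2 + 240×1.71×66.0 = 16099
Σ ṁᵢCp,ᵢ = 128×1.71 + 240×1.71 = 629.28
T_out = 16099 / 629.28 = 25.583 °C

T_out = 25.6 °C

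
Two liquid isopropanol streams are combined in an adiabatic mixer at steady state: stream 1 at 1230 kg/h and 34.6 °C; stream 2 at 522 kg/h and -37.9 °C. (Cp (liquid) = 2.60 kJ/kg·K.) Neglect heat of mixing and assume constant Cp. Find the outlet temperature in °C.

Adiabatic, steady state ⇒ Σ ṁᵢCp,ᵢ(T_out − Tᵢ) = 0
T_out = Σ ṁᵢCp,ᵢTᵢ / Σ ṁᵢCp,ᵢ
      = 59213 / 4555.2 = 12.999 °C

T_out = 13.0 °C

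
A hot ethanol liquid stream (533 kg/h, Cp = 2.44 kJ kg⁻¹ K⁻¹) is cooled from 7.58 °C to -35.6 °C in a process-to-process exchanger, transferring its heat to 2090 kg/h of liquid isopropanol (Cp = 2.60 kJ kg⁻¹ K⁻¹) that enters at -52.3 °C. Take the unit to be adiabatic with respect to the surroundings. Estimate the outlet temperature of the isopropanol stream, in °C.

Heat released by hot stream: Q = 533 × 2.44 × (7.58 − -35.6) = 56156 kJ/h
Energy balance on cold side (adiabatic exchanger): Q = ṁ_c·Cp_c·(T_c,out − T_c,in)
T_c,out = -52.3 + 56156/(2090 × 2.60) = -41.966 °C

T_c,out = -42.0 °C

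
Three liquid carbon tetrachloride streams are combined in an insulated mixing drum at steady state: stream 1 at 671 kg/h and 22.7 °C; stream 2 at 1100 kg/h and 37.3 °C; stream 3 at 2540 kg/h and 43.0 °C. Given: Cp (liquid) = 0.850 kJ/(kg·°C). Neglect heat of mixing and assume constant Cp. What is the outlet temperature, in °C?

T_out = 38.4 °C

Energy balance with Q = 0: Σ ṁᵢCp,ᵢ(T_out − Tᵢ) = 0
Σ ṁᵢCp,ᵢTᵢ = 671×0.850×22.7 + 1100×0.850×37.3 + 2540×0.850×43.0 = 140660
Σ ṁᵢCp,ᵢ = 671×0.850 + 1100×0.850 + 2540×0.850 = 3664.3
T_out = 140660 / 3664.3 = 38.386 °C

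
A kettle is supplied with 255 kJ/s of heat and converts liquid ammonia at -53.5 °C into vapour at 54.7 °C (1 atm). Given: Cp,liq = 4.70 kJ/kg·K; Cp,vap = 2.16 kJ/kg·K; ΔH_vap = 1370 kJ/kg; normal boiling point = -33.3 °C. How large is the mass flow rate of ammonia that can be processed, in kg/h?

ṁ = 555 kg/h

Δh = 4.70×(-33.3−-53.5) + 1370 + 2.16×(54.7−-33.3) = 1655 kJ/kg
Q = 255 kJ/s = 255 kJ/s = 918000 kJ/h
ṁ = Q/Δh = 918000 / 1655 = 554.68 kg/h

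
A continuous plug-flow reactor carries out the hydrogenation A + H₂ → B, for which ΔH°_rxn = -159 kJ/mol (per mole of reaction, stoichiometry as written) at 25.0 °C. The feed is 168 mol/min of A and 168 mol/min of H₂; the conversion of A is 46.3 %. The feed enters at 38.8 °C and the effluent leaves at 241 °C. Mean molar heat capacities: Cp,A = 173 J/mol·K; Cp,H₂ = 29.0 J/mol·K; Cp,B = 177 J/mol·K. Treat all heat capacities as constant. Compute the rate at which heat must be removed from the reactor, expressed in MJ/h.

Extent of reaction ξ = 0.463 × 168 = 77.784 mol/min
Reaction term: ξ·ΔH°_rxn = 77.784 × -159 = -12368 kJ/min
Sensible, feed 38.8→25 °C: -468.32 kJ/min
Outlet flows (mol/min): A 90.216, H₂ 90.216, B 77.784
Sensible, products 25→241 °C: 6910.1 kJ/min
Q = ΔH = -5925.8 kJ/min = -98.764 kW
Heat removed = 355.55 MJ/h

Q_out = 356 MJ/h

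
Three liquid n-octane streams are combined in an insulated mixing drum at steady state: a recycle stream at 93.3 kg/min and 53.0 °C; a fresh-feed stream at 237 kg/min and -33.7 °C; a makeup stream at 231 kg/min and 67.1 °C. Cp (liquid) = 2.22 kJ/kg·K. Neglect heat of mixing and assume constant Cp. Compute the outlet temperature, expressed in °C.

T_out = 22.2 °C

No heat crosses the boundary, so H_out = H_in.
T_out = Σ ṁᵢCp,ᵢTᵢ / Σ ṁᵢCp,ᵢ
      = 27657 / 1246.1 = 22.195 °C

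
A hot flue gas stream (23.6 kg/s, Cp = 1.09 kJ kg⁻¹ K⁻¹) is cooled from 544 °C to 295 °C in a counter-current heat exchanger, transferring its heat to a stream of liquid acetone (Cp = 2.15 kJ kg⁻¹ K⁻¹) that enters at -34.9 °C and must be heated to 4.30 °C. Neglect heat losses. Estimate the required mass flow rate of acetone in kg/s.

Heat released by hot stream: Q = 23.6 × 1.09 × (544 − 295) = 6405.3 kJ/s
Energy balance on cold side (adiabatic exchanger): Q = ṁ_c·Cp_c·(T_c,out − T_c,in)
ṁ_c = 6405.3 / [2.15 × (4.30 − -34.9)] = 76 kg/s

ṁ_c = 76.0 kg/s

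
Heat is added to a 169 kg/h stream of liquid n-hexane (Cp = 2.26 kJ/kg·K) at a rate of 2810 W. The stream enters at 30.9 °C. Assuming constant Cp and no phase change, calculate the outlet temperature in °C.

T_out = 57.4 °C

Q = 2810 W = 10116 kJ/h
ΔT = Q/(ṁ·Cp) = 10116/(169×2.26) = 26.486 K
T_out = 30.9 + 26.486 = 57.386 °C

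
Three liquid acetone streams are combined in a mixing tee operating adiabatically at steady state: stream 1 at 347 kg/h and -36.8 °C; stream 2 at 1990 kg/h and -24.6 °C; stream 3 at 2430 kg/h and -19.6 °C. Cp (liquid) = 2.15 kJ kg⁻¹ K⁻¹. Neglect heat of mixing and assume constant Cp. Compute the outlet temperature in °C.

T_out = -22.9 °C

Energy balance with Q = 0: Σ ṁᵢCp,ᵢ(T_out − Tᵢ) = 0
T_out = Σ ṁᵢCp,ᵢTᵢ / Σ ṁᵢCp,ᵢ
      = -235110 / 10249 = -22.939 °C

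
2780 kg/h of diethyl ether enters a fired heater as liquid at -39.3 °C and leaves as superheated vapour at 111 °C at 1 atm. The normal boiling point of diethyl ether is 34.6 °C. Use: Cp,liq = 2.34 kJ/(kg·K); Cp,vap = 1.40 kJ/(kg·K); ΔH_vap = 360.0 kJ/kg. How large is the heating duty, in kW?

Q = 494 kW

liquid -39.3→34.6 °C: 172.93 kJ/kg
vaporisation at 34.6 °C: 360 kJ/kg
vapour 34.6→111 °C: 106.96 kJ/kg
Δh = 172.93 + 360 + 106.96 = 639.89 kJ/kg
Q = ṁ·Δh = 2780 kg/h × 639.89 kJ/kg = 1.7789e+06 kJ/h
|Q| = 494.13 kW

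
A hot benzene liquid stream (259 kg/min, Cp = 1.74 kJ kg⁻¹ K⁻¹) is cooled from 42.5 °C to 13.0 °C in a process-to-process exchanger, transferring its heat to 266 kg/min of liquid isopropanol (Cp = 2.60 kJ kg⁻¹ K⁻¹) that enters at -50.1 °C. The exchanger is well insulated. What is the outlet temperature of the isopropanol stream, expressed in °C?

T_c,out = -30.9 °C

Heat released by hot stream: Q = 259 × 1.74 × (42.5 − 13.0) = 13294 kJ/min
Energy balance on cold side (adiabatic exchanger): Q = ṁ_c·Cp_c·(T_c,out − T_c,in)
T_c,out = -50.1 + 13294/(266 × 2.60) = -30.877 °C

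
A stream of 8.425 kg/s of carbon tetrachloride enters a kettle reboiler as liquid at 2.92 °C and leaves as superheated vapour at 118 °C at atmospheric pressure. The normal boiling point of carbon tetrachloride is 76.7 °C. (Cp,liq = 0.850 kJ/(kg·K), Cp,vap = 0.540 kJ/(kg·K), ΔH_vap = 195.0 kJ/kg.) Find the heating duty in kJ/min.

Q = 142000 kJ/min

liquid 2.92→76.7 °C: 62.713 kJ/kg
vaporisation at 76.7 °C: 195 kJ/kg
vapour 76.7→118 °C: 22.302 kJ/kg
Δh = 62.713 + 195 + 22.302 = 280.01 kJ/kg
Q = ṁ·Δh = 8.425 kg/s × 280.01 kJ/kg = 2359.1 kJ/s
|Q| = 2359.1 kW = 141550 kJ/min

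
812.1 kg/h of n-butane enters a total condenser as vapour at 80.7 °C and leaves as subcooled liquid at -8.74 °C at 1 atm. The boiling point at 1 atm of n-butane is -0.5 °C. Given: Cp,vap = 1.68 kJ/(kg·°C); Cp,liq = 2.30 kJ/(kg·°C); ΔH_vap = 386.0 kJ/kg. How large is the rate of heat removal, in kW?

Q_c = 122 kW

vapour 80.7→-0.5 °C: -136.42 kJ/kg
condensation at -0.5 °C: -386 kJ/kg
liquid -0.5→-8.74 °C: -18.952 kJ/kg
Δh = -136.42 + -386 + -18.952 = -541.37 kJ/kg
Q = ṁ·Δh = 812.1 kg/h × -541.37 kJ/kg = -439640 kJ/h
|Q| = 122.12 kW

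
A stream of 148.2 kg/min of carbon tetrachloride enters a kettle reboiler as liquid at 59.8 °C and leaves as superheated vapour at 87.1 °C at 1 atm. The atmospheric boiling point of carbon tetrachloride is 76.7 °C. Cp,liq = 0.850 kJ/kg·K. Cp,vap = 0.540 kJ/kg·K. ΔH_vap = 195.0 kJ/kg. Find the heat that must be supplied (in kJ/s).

liquid 59.8→76.7 °C: 14.365 kJ/kg
vaporisation at 76.7 °C: 195 kJ/kg
vapour 76.7→87.1 °C: 5.616 kJ/kg
Δh = 14.365 + 195 + 5.616 = 214.98 kJ/kg
Q = ṁ·Δh = 148.2 kg/min × 214.98 kJ/kg = 31860 kJ/min
|Q| = 531 kW

Q = 531 kJ/s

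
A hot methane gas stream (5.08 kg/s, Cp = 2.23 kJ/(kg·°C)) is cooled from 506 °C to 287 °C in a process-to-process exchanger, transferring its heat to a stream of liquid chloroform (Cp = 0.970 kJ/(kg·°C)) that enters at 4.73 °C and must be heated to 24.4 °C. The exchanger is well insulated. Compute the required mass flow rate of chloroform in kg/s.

Heat released by hot stream: Q = 5.08 × 2.23 × (506 − 287) = 2480.9 kJ/s
Energy balance on cold side (adiabatic exchanger): Q = ṁ_c·Cp_c·(T_c,out − T_c,in)
ṁ_c = 2480.9 / [0.970 × (24.4 − 4.73)] = 130.03 kg/s

ṁ_c = 130 kg/s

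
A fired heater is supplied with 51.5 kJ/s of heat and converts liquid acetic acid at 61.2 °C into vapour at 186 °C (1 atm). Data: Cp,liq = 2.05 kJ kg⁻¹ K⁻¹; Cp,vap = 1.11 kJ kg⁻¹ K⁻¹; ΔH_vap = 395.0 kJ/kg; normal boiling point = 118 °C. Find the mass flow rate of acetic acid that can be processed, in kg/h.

ṁ = 316 kg/h

Δh = 2.05×(118−61.2) + 395.0 + 1.11×(186−118) = 586.92 kJ/kg
Q = 51.5 kJ/s = 51.5 kJ/s = 185400 kJ/h
ṁ = Q/Δh = 185400 / 586.92 = 315.89 kg/h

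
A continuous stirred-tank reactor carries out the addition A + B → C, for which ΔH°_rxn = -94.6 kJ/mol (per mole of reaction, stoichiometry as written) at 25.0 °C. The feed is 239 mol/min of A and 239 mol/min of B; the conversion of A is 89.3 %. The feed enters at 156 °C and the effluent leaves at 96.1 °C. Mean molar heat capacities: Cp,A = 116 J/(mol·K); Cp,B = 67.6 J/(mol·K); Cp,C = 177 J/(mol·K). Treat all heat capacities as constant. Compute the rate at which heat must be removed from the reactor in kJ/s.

Q_out = 382 kJ/s

Extent of reaction ξ = 0.893 × 239 = 213.43 mol/min
Reaction term: ξ·ΔH°_rxn = 213.43 × -94.6 = -20190 kJ/min
Sensible, feed 156→25 °C: -5748.3 kJ/min
Outlet flows (mol/min): A 25.573, B 25.573, C 213.43
Sensible, products 25→96.1 °C: 3019.7 kJ/min
Q = ΔH = -22919 kJ/min = -381.98 kW
Heat removed = 381.98 kJ/s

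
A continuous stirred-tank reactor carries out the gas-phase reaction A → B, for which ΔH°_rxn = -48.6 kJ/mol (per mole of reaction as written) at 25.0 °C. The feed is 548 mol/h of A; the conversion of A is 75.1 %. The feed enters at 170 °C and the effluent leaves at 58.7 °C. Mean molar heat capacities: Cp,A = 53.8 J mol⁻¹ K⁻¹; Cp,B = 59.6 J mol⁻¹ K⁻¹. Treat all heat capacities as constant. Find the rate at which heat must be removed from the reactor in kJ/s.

Q_out = 6.45 kJ/s

Extent of reaction ξ = 0.751 × 548 = 411.55 mol/h
Reaction term: ξ·ΔH°_rxn = 411.55 × -48.6 = -20001 kJ/h
Sensible, feed 170→25 °C: -4274.9 kJ/h
Outlet flows (mol/h): A 136.45, B 411.55
Sensible, products 25→58.7 °C: 1074 kJ/h
Q = ΔH = -23202 kJ/h = -6.4451 kW
Heat removed = 6.4451 kJ/s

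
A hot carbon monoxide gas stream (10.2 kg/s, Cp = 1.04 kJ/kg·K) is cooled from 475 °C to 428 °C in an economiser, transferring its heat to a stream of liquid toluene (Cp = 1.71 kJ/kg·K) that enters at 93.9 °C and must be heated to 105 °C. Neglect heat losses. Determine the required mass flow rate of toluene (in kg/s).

ṁ_c = 26.3 kg/s

Heat released by hot stream: Q = 10.2 × 1.04 × (475 − 428) = 498.58 kJ/s
Energy balance on cold side (adiabatic exchanger): Q = ṁ_c·Cp_c·(T_c,out − T_c,in)
ṁ_c = 498.58 / [1.71 × (105 − 93.9)] = 26.267 kg/s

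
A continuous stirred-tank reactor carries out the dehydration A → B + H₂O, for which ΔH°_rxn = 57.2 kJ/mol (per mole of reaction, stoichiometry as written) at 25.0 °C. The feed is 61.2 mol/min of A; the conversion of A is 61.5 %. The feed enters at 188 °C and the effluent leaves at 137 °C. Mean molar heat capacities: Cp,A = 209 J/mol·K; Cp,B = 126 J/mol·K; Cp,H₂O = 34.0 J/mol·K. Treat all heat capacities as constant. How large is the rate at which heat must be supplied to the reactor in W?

Q_in = 21600 W

Extent of reaction ξ = 0.615 × 61.2 = 37.638 mol/min
Reaction term: ξ·ΔH°_rxn = 37.638 × 57.2 = 2152.9 kJ/min
Sensible, feed 188→25 °C: -2084.9 kJ/min
Outlet flows (mol/min): A 23.562, B 37.638, H₂O 37.638
Sensible, products 25→137 °C: 1226 kJ/min
Q = ΔH = 1294 kJ/min = 21.567 kW
Heat supplied = 21567 W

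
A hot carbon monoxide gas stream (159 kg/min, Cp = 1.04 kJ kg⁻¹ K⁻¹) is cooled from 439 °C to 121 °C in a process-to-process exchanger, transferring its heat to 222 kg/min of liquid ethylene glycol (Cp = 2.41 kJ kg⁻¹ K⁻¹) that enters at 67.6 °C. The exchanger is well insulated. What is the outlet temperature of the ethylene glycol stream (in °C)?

Heat released by hot stream: Q = 159 × 1.04 × (439 − 121) = 52584 kJ/min
Energy balance on cold side (adiabatic exchanger): Q = ṁ_c·Cp_c·(T_c,out − T_c,in)
T_c,out = 67.6 + 52584/(222 × 2.41) = 165.89 °C

T_c,out = 166 °C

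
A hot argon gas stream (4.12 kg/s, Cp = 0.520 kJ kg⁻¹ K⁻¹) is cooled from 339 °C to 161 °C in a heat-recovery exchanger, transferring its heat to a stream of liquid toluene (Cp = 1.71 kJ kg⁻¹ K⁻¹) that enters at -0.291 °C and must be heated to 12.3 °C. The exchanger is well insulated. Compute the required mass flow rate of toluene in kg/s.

ṁ_c = 17.7 kg/s

Heat released by hot stream: Q = 4.12 × 0.520 × (339 − 161) = 381.35 kJ/s
Energy balance on cold side (adiabatic exchanger): Q = ṁ_c·Cp_c·(T_c,out − T_c,in)
ṁ_c = 381.35 / [1.71 × (12.3 − -0.291)] = 17.712 kg/s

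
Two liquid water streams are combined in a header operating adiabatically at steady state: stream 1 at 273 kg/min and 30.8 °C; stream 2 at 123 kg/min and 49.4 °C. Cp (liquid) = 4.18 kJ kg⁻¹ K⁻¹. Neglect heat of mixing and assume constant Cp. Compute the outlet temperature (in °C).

No heat crosses the boundary, so H_out = H_in.
Σ ṁᵢCp,ᵢTᵢ = 273×4.18×30.8 + 123×4.18×49.4 = 60546
Σ ṁᵢCp,ᵢ = 273×4.18 + 123×4.18 = 1655.3
T_out = 60546 / 1655.3 = 36.577 °C

T_out = 36.6 °C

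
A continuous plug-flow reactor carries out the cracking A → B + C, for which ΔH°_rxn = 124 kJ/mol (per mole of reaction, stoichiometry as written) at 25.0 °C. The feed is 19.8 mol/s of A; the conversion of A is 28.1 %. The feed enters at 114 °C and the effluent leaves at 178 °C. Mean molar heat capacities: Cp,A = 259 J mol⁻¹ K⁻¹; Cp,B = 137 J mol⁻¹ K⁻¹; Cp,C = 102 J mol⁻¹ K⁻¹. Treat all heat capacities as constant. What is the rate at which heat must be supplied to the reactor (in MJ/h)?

Q_in = 3600 MJ/h

Extent of reaction ξ = 0.281 × 19.8 = 5.5638 mol/s
Reaction term: ξ·ΔH°_rxn = 5.5638 × 124 = 689.91 kJ/s
Sensible, feed 114→25 °C: -456.41 kJ/s
Outlet flows (mol/s): A 14.236, B 5.5638, C 5.5638
Sensible, products 25→178 °C: 767.59 kJ/s
Q = ΔH = 1001.1 kJ/s = 1001.1 kW
Heat supplied = 3603.9 MJ/h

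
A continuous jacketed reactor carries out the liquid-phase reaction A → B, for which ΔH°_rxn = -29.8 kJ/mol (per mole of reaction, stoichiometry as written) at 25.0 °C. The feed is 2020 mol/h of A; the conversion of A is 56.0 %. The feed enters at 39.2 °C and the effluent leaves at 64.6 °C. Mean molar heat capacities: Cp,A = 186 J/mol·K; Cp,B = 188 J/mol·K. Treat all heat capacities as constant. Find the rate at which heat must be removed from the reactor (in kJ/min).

Q_out = 401 kJ/min

Extent of reaction ξ = 0.560 × 2020 = 1131.2 mol/h
Reaction term: ξ·ΔH°_rxn = 1131.2 × -29.8 = -33710 kJ/h
Sensible, feed 39.2→25 °C: -5335.2 kJ/h
Outlet flows (mol/h): A 888.8, B 1131.2
Sensible, products 25→64.6 °C: 14968 kJ/h
Q = ΔH = -24077 kJ/h = -6.688 kW
Heat removed = 401.28 kJ/min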